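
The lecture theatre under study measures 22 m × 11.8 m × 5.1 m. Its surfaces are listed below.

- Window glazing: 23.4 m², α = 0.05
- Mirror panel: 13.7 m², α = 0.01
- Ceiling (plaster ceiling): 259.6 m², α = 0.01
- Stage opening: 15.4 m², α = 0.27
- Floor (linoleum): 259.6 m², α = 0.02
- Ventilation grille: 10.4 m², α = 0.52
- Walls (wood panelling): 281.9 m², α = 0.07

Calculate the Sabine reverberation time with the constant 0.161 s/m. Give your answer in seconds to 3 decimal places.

Total absorption A = 23.4*0.05 + 13.7*0.01 + 259.6*0.01 + 15.4*0.27 + 259.6*0.02 + 10.4*0.52 + 281.9*0.07
  = 1.170 + 0.137 + 2.596 + 4.158 + 5.192 + 5.408 + 19.733 = 38.394 m² sabins.
V = 22·11.8·5.1 = 1323.96 m³.
T = 0.161 V/A = 0.161·1323.96/38.394 = 5.552 s.

5.552 s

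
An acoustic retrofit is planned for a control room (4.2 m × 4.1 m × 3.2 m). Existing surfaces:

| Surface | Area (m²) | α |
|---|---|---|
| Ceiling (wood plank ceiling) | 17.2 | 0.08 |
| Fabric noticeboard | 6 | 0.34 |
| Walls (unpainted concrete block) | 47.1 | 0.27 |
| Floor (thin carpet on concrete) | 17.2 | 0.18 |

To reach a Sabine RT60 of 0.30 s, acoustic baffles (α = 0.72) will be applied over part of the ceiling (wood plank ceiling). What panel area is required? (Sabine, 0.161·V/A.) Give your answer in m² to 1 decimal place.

Equivalent absorption area: A₁ = 17.2×0.08 + 6×0.34 + 47.1×0.27 + 17.2×0.18 = 19.229 m².
Required A₂ = 0.161·55.104/0.30 = 29.572 sabins.
Absorption to add: 29.572 − 19.229 = 10.343 sabins.
Net gain per m²: Δα = 0.72 − 0.08 = 0.64.
Area = ΔA/Δα = 10.343/0.64 = 16.2 m².

16.2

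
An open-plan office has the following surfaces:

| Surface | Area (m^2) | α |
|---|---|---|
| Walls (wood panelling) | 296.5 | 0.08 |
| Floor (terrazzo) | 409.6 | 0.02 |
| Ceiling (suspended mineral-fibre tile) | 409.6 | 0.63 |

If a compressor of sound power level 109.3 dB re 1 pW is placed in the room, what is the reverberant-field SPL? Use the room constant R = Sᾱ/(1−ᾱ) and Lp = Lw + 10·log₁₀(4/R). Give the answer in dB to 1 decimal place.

Σ(Sᵢαᵢ) = 296.5·0.08 + 409.6·0.02 + 409.6·0.63 = 289.960; total area S = 1115.7 m^2.
ᾱ = 289.960/1115.7 = 0.2599; R = Sᾱ/(1−ᾱ) = 289.960/(1−0.2599) = 391.785 m^2.
Lp = 109.3 + 10·log₁₀(4/391.785) = 109.3 + (-19.91) = 89.4 dB.

89.4 dB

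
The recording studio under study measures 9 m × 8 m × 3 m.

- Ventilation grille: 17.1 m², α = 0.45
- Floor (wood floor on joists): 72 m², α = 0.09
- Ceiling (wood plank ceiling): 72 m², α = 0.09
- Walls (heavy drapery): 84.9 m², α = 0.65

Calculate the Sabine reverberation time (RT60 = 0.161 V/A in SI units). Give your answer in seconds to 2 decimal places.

A = Σ Sᵢαᵢ = 17.1×0.45 + 72×0.09 + 72×0.09 + 84.9×0.65 = 75.840 sabins.
Volume V = 9 × 8 × 3 = 216 m³.
Sabine: RT60 = 0.161 × 216 / 75.840 = 0.46 s.

0.46 s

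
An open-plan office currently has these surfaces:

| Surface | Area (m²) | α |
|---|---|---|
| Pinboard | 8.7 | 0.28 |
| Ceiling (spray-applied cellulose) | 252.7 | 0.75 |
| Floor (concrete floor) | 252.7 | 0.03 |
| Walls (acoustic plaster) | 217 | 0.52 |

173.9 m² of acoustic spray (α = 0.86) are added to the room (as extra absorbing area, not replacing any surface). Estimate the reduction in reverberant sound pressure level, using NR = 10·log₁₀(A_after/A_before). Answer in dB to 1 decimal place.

A_before = Σ Sᵢαᵢ = 8.7*0.28 + 252.7*0.75 + 252.7*0.03 + 217*0.52 = 312.382 sabins.
Treatment contributes 173.9·0.86 = 149.554 sabins.
A_after = 312.382 + 149.554 = 461.936 sabins.
NR = 10·log₁₀(461.936/312.382) = 1.7 dB.

1.7 dB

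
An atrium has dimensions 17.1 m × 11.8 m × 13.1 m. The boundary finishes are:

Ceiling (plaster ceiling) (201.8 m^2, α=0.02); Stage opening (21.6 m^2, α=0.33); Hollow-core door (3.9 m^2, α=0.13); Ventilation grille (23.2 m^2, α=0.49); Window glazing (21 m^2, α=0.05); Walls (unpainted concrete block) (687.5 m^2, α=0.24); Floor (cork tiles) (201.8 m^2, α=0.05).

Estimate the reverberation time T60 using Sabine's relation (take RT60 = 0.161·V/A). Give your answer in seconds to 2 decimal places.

Summing Sᵢαᵢ: 4.036 + 7.128 + 0.507 + 11.368 + 1.050 + 165.000 + 10.090 → A = 199.179 sabins.
V = 17.1·11.8·13.1 = 2643.318 m³.
RT60 = 0.161 · V / A = 0.161 × 2643.318 / 199.179 = 2.14 s.

2.14 s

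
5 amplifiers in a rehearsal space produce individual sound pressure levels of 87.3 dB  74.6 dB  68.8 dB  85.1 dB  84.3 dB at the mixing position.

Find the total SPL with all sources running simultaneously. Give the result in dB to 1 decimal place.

Σ 10^(Lᵢ/10) = 1.166e+09.
L_total = 10·log₁₀(1.166e+09) = 90.7 dB.

90.7 dB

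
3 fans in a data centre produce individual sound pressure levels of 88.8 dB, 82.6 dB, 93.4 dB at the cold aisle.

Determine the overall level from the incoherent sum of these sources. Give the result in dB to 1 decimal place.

95.0 dB

Sum in the linear (power) domain: Σ 10^(Lᵢ/10) = 10^(88.8/10) + 10^(82.6/10) + 10^(93.4/10) = 3.128e+09.
L_total = 10·log₁₀(3.128e+09) = 95.0 dB.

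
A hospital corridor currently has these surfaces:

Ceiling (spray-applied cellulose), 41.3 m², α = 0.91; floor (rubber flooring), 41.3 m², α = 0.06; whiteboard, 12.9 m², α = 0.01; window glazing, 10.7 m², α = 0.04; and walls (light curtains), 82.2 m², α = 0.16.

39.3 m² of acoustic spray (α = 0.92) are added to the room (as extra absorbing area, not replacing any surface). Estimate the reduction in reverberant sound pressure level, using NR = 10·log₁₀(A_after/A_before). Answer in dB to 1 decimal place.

Summing Sᵢαᵢ: 37.583 + 2.478 + 0.129 + 0.428 + 13.152 → A_before = 53.770 sabins.
Added absorption = 39.3 × 0.92 = 36.156 sabins.
New total A_after = 89.926 sabins.
NR = 10·log₁₀(89.926/53.770) = 2.2 dB.

2.2 dB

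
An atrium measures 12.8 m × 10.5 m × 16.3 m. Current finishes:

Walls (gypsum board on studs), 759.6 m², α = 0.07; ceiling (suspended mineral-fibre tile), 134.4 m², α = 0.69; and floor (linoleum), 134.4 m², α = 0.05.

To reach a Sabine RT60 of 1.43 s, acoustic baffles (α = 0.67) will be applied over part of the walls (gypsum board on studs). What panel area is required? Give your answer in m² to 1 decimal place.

156.7

Summing Sᵢαᵢ: 53.172 + 92.736 + 6.720 → A₁ = 152.628 sabins.
V = 2190.72 m³. Target absorption A₂ = 0.161 × 2190.72 / 1.43 = 246.647 sabins.
Absorption to add: 246.647 − 152.628 = 94.019 sabins.
Net gain per m²: Δα = 0.67 − 0.07 = 0.60.
Area = ΔA/Δα = 94.019/0.60 = 156.7 m².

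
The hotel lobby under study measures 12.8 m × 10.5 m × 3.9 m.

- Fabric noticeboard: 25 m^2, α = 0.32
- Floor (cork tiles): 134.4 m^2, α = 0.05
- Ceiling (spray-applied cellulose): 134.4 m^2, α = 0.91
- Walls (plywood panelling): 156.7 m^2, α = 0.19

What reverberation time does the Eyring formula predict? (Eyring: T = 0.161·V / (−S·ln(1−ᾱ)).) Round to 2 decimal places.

Total surface area S = 25 + 134.4 + 134.4 + 156.7 = 450.5 m^2.
Σ(Sᵢαᵢ) = 25·0.32 + 134.4·0.05 + 134.4·0.91 + 156.7·0.19 = 166.797.
Mean coefficient ᾱ = A/S = 0.3702.
Eyring denominator: −S ln(1−ᾱ) = 208.290.
V = 12.8 × 10.5 × 3.9 = 524.16 m³.
T = 0.161·V/[−S·ln(1−ᾱ)] = 0.161·524.16/208.290 = 0.41 s.

0.41 s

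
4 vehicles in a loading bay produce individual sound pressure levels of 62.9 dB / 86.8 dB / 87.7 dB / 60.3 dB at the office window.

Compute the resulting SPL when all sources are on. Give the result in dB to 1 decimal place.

90.3 dB

Σ 10^(Lᵢ/10) = 1.07e+09.
L_total = 10·log₁₀(1.07e+09) = 90.3 dB.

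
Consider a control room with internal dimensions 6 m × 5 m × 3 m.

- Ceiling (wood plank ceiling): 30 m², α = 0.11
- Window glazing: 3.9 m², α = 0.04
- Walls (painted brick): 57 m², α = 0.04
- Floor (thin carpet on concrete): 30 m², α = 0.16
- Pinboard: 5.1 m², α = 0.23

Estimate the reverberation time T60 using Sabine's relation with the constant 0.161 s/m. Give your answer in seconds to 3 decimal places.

Summing Sᵢαᵢ: 3.300 + 0.156 + 2.280 + 4.800 + 1.173 → A = 11.709 sabins.
Volume V = 6 × 5 × 3 = 90 m³.
T = 0.161 V/A = 0.161·90/11.709 = 1.238 s.

1.238 s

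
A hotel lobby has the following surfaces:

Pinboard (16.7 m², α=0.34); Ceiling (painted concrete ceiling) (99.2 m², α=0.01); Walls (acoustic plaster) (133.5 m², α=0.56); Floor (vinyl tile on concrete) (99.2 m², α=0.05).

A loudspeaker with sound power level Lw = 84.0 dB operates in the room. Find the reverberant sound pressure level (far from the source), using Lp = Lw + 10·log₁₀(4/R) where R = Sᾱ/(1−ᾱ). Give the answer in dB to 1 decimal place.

69.4 dB

A = 86.390 sabins; S = 348.6 m².
ᾱ = 0.2478, so room constant R = A/(1−ᾱ) = 114.850 m².
Lp = 84.0 + 10·log₁₀(4/114.850) = 84.0 + (-14.58) = 69.4 dB.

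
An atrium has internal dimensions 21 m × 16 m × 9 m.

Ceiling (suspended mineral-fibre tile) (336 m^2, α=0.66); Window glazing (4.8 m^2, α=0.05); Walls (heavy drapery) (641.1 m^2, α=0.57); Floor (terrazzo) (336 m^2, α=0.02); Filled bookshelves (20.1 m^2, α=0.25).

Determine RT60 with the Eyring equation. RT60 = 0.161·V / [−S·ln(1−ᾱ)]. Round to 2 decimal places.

Total surface area S = 336 + 4.8 + 641.1 + 336 + 20.1 = 1338.0 m^2.
Absorption A = 336·0.66 + 4.8·0.05 + 641.1·0.57 + 336·0.02 + 20.1·0.25 = 599.172 sabins.
Mean coefficient ᾱ = A/S = 0.4478.
Eyring denominator: −S ln(1−ᾱ) = 794.565.
V = 21 × 16 × 9 = 3024 m³.
RT60 = 0.161 × 3024 / 794.565 = 0.61 s.

0.61 sec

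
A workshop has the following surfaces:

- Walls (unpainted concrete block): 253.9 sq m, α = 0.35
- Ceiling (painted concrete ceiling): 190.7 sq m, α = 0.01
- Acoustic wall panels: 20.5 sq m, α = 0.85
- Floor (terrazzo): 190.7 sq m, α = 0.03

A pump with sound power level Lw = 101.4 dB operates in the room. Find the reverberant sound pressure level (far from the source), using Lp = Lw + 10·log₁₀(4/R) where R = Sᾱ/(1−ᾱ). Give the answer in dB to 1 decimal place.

86.0 dB

A = 113.918 sabins; S = 655.8 sq m.
ᾱ = 0.1737, so room constant R = A/(1−ᾱ) = 137.865 sq m.
Lp = Lw + 10 log₁₀(4/R) = 101.4 -15.37 = 86.0 dB.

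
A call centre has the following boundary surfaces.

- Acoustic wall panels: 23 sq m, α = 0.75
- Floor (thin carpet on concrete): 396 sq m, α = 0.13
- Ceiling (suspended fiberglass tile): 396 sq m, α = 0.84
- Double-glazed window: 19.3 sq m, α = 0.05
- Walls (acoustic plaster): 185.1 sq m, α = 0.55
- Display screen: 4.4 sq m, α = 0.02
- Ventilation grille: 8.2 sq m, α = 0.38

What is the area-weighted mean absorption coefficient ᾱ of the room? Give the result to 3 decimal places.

0.492

S = Σ Sᵢ = 23 + 396 + 396 + 19.3 + 185.1 + 4.4 + 8.2 = 1032.0 sq m.
Σ(Sᵢαᵢ) = 23*0.75 + 396*0.13 + 396*0.84 + 19.3*0.05 + 185.1*0.55 + 4.4*0.02 + 8.2*0.38 = 507.344.
ᾱ = A/S = 0.492.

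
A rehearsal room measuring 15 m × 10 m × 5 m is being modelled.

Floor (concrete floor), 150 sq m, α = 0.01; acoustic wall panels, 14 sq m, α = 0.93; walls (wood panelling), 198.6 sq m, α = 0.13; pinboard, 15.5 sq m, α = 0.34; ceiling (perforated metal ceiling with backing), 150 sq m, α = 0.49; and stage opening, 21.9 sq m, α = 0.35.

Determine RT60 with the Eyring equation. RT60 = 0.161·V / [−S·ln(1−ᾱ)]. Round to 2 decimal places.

Total surface area S = 150 + 14 + 198.6 + 15.5 + 150 + 21.9 = 550.0 sq m.
Absorption A = 150×0.01 + 14×0.93 + 198.6×0.13 + 15.5×0.34 + 150×0.49 + 21.9×0.35 = 126.773 sabins.
ᾱ = 126.773 / 550.0 = 0.2305.
−S·ln(1−ᾱ) = −550.0 × ln(1 − 0.2305) = 144.108.
V = 15 × 10 × 5 = 750 m³.
RT60 = 0.161 × 750 / 144.108 = 0.84 s.

0.84 seconds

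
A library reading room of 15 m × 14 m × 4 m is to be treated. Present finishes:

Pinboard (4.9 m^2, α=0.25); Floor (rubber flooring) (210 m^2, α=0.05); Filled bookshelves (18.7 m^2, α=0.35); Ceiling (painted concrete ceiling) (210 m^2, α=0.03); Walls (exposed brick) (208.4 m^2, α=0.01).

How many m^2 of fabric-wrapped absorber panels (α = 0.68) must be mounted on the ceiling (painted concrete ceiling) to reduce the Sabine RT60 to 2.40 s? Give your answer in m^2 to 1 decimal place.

45.7

Total absorption A₁ = 4.9·0.25 + 210·0.05 + 18.7·0.35 + 210·0.03 + 208.4·0.01
  = 1.225 + 10.500 + 6.545 + 6.300 + 2.084 = 26.654 m^2 sabins.
V = 840 m³. Target absorption A₂ = 0.161 × 840 / 2.40 = 56.350 sabins.
Absorption to add: 56.350 − 26.654 = 29.696 sabins.
Net gain per m^2: Δα = 0.68 − 0.03 = 0.65.
Area = ΔA/Δα = 29.696/0.65 = 45.7 m^2.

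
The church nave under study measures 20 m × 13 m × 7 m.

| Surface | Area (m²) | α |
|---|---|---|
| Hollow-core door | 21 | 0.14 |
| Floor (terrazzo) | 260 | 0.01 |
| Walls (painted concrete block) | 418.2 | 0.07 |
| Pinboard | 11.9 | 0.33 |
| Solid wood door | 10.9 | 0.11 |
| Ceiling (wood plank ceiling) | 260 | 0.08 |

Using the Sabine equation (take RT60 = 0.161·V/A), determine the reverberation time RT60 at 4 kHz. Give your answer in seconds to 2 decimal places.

Equivalent absorption area: A = 21·0.14 + 260·0.01 + 418.2·0.07 + 11.9·0.33 + 10.9·0.11 + 260·0.08 = 60.740 m².
V = 20·13·7 = 1820 m³.
T = 0.161 V/A = 0.161·1820/60.740 = 4.82 s.

4.82 s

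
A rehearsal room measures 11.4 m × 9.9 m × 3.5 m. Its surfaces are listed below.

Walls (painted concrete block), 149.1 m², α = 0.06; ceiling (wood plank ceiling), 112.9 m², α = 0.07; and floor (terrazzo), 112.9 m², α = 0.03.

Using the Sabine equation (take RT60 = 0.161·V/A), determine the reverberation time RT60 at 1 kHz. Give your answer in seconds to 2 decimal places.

3.14 s

Summing Sᵢαᵢ: 8.946 + 7.903 + 3.387 → A = 20.236 sabins.
Room volume: 395.01 m³.
RT60 = 0.161 · V / A = 0.161 × 395.01 / 20.236 = 3.14 s.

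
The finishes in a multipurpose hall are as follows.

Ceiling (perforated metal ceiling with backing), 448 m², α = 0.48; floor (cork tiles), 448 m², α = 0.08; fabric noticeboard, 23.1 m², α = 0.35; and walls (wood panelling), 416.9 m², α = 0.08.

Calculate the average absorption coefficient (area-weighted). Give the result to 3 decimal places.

S = Σ Sᵢ = 448 + 448 + 23.1 + 416.9 = 1336.0 m².
Σ(Sᵢαᵢ) = 448×0.48 + 448×0.08 + 23.1×0.35 + 416.9×0.08 = 292.317.
ᾱ = A/S = 0.219.

0.219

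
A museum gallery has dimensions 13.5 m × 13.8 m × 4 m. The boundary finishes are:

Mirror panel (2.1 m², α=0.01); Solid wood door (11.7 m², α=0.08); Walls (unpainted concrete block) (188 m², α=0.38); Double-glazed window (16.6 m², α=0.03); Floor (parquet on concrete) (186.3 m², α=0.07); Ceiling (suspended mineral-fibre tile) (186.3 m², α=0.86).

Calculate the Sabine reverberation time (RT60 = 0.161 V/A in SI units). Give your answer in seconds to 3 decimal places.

0.487 s

Summing Sᵢαᵢ: 0.021 + 0.936 + 71.440 + 0.498 + 13.041 + 160.218 → A = 246.154 sabins.
Room volume: 745.2 m³.
T = 0.161 V/A = 0.161·745.2/246.154 = 0.487 s.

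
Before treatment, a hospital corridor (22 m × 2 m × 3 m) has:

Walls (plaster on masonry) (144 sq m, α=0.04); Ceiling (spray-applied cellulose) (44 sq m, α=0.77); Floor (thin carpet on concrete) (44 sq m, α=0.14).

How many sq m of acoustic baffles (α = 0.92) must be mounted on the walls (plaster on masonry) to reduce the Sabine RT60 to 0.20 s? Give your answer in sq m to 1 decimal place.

68.7

Equivalent absorption area: A₁ = 144·0.04 + 44·0.77 + 44·0.14 = 45.800 sq m.
V = 132 m³. Target absorption A₂ = 0.161 × 132 / 0.20 = 106.260 sabins.
ΔA needed = 106.260 − 45.800 = 60.460 sabins.
Each sq m of panel replacing the walls (plaster on masonry) adds (0.92 − 0.04) = 0.88 sabins.
Panel area = 60.460 / 0.88 = 68.7 sq m.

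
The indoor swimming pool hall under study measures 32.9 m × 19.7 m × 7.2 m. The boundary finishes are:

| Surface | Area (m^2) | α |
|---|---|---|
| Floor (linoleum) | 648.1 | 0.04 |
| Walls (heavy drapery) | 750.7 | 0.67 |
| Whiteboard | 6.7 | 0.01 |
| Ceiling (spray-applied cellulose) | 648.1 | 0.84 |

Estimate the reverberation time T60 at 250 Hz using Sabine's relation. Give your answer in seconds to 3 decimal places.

Total absorption A = 648.1*0.04 + 750.7*0.67 + 6.7*0.01 + 648.1*0.84
  = 25.924 + 502.969 + 0.067 + 544.404 = 1073.364 m^2 sabins.
V = 32.9·19.7·7.2 = 4666.536 m³.
T = 0.161 V/A = 0.161·4666.536/1073.364 = 0.700 s.

0.700 s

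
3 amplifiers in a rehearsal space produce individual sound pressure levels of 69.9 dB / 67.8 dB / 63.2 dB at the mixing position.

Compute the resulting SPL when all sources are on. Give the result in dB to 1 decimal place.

72.5 dB

Σ 10^(Lᵢ/10) = 1.789e+07.
Combined level = 10 log₁₀(1.789e+07) = 72.5 dB.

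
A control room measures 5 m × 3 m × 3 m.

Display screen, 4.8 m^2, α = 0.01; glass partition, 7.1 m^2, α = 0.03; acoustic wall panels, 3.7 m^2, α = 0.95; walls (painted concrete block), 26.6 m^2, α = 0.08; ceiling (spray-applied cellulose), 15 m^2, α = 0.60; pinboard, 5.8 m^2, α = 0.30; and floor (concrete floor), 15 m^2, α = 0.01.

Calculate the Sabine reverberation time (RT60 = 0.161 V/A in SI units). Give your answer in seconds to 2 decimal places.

Equivalent absorption area: A = 4.8*0.01 + 7.1*0.03 + 3.7*0.95 + 26.6*0.08 + 15*0.60 + 5.8*0.30 + 15*0.01 = 16.794 m^2.
Volume V = 5 × 3 × 3 = 45 m³.
T = 0.161 V/A = 0.161·45/16.794 = 0.43 s.

0.43 sec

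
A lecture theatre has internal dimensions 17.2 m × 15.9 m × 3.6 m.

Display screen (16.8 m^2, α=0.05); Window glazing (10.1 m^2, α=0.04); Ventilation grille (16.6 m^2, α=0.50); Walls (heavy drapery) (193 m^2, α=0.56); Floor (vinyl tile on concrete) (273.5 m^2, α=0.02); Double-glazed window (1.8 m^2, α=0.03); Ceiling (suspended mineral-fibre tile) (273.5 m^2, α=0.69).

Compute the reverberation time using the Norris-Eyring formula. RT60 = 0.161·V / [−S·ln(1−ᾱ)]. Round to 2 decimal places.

0.40 s

Total surface area S = 16.8 + 10.1 + 16.6 + 193 + 273.5 + 1.8 + 273.5 = 785.3 m^2.
Σ(Sᵢαᵢ) = 16.8×0.05 + 10.1×0.04 + 16.6×0.50 + 193×0.56 + 273.5×0.02 + 1.8×0.03 + 273.5×0.69 = 311.863.
ᾱ = 311.863 / 785.3 = 0.3971.
−S·ln(1−ᾱ) = −785.3 × ln(1 − 0.3971) = 397.365.
V = 17.2 × 15.9 × 3.6 = 984.528 m³.
T = 0.161·V/[−S·ln(1−ᾱ)] = 0.161·984.528/397.365 = 0.40 s.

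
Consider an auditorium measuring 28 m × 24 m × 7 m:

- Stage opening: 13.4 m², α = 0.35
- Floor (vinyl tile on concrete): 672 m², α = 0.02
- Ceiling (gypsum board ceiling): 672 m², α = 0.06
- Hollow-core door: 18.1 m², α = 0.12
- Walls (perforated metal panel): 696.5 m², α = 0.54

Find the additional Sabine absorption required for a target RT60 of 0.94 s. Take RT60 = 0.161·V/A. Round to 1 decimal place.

A₁ = Σ Sᵢαᵢ = 13.4*0.35 + 672*0.02 + 672*0.06 + 18.1*0.12 + 696.5*0.54 = 436.732 sabins.
For T = 0.94 s, need A₂ = 0.161·V/T = 0.161·4704/0.94 = 805.685 sabins.
Additional absorption ΔA = 805.685 − 436.732 = 369.0 sabins.

369.0 sabins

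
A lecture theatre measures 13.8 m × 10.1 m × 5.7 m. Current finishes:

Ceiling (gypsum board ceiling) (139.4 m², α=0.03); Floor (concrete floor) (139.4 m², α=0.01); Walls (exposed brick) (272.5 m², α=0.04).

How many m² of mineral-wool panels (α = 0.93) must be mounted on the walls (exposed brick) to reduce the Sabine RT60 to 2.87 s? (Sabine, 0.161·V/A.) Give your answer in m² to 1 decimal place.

A₁ = Σ Sᵢαᵢ = 139.4×0.03 + 139.4×0.01 + 272.5×0.04 = 16.476 sabins.
V = 794.466 m³. Target absorption A₂ = 0.161 × 794.466 / 2.87 = 44.568 sabins.
ΔA needed = 44.568 − 16.476 = 28.092 sabins.
Each m² of panel replacing the walls (exposed brick) adds (0.93 − 0.04) = 0.89 sabins.
Panel area = 28.092 / 0.89 = 31.6 m².

31.6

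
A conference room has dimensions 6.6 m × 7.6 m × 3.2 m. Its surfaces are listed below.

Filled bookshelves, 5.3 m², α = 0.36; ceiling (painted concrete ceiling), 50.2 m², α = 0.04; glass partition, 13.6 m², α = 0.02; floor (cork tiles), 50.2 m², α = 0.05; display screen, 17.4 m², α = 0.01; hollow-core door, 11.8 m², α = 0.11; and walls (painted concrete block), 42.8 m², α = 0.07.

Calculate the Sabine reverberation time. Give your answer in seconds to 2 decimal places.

Total absorption A = 5.3×0.36 + 50.2×0.04 + 13.6×0.02 + 50.2×0.05 + 17.4×0.01 + 11.8×0.11 + 42.8×0.07
  = 1.908 + 2.008 + 0.272 + 2.510 + 0.174 + 1.298 + 2.996 = 11.166 m² sabins.
V = 6.6·7.6·3.2 = 160.512 m³.
T = 0.161 V/A = 0.161·160.512/11.166 = 2.31 s.

2.31 s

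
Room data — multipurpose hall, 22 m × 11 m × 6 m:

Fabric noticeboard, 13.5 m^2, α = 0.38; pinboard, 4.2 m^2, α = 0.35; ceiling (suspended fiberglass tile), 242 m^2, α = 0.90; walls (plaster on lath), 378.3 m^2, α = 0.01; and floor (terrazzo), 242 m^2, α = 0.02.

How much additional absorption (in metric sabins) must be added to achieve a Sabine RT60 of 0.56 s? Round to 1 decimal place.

Summing Sᵢαᵢ: 5.130 + 1.470 + 217.800 + 3.783 + 4.840 → A₁ = 233.023 sabins.
Target A₂ = 0.161·1452/0.56 = 417.450 sabins (V = 1452 m³).
Shortfall: 417.450 − 233.023 = 184.4 sabins.

184.4 sabins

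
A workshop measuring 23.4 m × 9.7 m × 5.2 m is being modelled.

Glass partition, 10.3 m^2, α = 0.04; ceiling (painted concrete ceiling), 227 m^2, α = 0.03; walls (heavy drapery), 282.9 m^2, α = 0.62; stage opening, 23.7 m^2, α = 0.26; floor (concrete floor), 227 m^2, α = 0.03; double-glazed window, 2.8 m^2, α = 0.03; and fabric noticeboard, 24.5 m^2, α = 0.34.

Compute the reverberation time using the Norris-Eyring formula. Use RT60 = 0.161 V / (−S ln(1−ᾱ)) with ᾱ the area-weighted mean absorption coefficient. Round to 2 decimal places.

0.81 seconds

S = Σ Sᵢ = 798.2 m^2.
Σ(Sᵢαᵢ) = 10.3·0.04 + 227·0.03 + 282.9·0.62 + 23.7·0.26 + 227·0.03 + 2.8·0.03 + 24.5·0.34 = 204.006.
Mean coefficient ᾱ = A/S = 0.2556.
Eyring denominator: −S ln(1−ᾱ) = 235.610.
V = 23.4 × 9.7 × 5.2 = 1180.296 m³.
RT60 = 0.161 × 1180.296 / 235.610 = 0.81 s.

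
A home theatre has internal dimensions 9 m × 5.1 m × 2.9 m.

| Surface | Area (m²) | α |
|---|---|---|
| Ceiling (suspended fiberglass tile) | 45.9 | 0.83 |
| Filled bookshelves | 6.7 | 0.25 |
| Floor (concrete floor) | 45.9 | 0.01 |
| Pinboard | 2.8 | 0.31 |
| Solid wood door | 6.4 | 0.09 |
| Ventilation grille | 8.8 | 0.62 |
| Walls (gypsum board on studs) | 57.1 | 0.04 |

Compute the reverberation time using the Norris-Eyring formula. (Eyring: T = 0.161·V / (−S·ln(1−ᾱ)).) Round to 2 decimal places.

0.37 s

Total surface area S = 45.9 + 6.7 + 45.9 + 2.8 + 6.4 + 8.8 + 57.1 = 173.6 m².
Absorption A = 45.9×0.83 + 6.7×0.25 + 45.9×0.01 + 2.8×0.31 + 6.4×0.09 + 8.8×0.62 + 57.1×0.04 = 49.415 sabins.
ᾱ = 49.415 / 173.6 = 0.2846.
−S·ln(1−ᾱ) = −173.6 × ln(1 − 0.2846) = 58.141.
V = 9 × 5.1 × 2.9 = 133.11 m³.
T = 0.161·V/[−S·ln(1−ᾱ)] = 0.161·133.11/58.141 = 0.37 s.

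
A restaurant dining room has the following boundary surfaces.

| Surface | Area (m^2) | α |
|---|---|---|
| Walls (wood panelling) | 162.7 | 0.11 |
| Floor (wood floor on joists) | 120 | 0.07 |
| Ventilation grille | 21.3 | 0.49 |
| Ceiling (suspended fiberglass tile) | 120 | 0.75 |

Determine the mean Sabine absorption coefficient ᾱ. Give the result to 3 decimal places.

0.299

Total surface area S = 424.0 m^2.
A = 162.7·0.11 + 120·0.07 + 21.3·0.49 + 120·0.75 = 126.734 sabins.
ᾱ = 126.734 / 424.0 = 0.299.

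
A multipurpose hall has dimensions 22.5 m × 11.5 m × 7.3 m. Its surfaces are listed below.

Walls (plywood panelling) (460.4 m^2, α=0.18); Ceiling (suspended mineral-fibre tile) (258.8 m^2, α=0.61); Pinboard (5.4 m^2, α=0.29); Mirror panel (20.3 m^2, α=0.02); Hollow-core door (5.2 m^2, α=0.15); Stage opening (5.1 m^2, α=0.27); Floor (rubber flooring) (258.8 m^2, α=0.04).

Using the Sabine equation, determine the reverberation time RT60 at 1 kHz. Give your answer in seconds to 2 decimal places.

A = Σ Sᵢαᵢ = 460.4·0.18 + 258.8·0.61 + 5.4·0.29 + 20.3·0.02 + 5.2·0.15 + 5.1·0.27 + 258.8·0.04 = 255.221 sabins.
Volume V = 22.5 × 11.5 × 7.3 = 1888.875 m³.
Sabine: RT60 = 0.161 × 1888.875 / 255.221 = 1.19 s.

1.19 sec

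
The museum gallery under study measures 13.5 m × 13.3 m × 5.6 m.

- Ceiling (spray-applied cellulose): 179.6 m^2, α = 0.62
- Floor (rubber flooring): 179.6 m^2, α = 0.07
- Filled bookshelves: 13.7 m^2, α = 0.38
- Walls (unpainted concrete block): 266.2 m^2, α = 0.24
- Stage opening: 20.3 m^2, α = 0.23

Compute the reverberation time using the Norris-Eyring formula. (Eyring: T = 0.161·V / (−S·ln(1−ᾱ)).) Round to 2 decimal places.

Total surface area S = 179.6 + 179.6 + 13.7 + 266.2 + 20.3 = 659.4 m^2.
Absorption A = 179.6×0.62 + 179.6×0.07 + 13.7×0.38 + 266.2×0.24 + 20.3×0.23 = 197.687 sabins.
ᾱ = 197.687 / 659.4 = 0.2998.
Eyring denominator: −S ln(1−ᾱ) = 235.003.
V = 13.5 × 13.3 × 5.6 = 1005.48 m³.
RT60 = 0.161 × 1005.48 / 235.003 = 0.69 s.

0.69 s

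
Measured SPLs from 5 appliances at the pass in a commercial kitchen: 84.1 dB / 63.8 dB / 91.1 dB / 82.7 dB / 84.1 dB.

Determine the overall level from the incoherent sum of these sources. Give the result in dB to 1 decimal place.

93.0 dB

Σ 10^(Lᵢ/10) = 1.991e+09.
Back to dB: 10·log₁₀ Σ = 93.0 dB.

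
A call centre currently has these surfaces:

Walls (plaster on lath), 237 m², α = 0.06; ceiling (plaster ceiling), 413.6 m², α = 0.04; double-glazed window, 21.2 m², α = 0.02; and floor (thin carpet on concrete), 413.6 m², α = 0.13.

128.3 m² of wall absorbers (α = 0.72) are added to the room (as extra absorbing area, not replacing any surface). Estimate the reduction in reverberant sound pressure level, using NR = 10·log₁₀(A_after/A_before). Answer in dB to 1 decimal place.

3.2 dB

Equivalent absorption area: A_before = 237·0.06 + 413.6·0.04 + 21.2·0.02 + 413.6·0.13 = 84.956 m².
Added absorption = 128.3 × 0.72 = 92.376 sabins.
A_after = 84.956 + 92.376 = 177.332 sabins.
Reduction = 10 log₁₀(A_after/A_before) = 10 log₁₀(2.0873) = 3.2 dB.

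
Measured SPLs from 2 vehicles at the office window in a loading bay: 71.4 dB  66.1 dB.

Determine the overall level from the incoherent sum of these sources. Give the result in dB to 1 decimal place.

Σ 10^(Lᵢ/10) = 1.788e+07.
L_total = 10·log₁₀(1.788e+07) = 72.5 dB.

72.5 dB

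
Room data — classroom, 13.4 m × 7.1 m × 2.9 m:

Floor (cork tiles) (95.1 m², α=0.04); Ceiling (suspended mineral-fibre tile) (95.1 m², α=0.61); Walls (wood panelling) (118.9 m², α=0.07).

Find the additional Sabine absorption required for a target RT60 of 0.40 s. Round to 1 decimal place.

40.9 sabins

A₁ = Σ Sᵢαᵢ = 95.1*0.04 + 95.1*0.61 + 118.9*0.07 = 70.138 sabins.
V = 275.906 m³. Required absorption A₂ = 0.161 × 275.906 / 0.40 = 111.052 sabins.
Shortfall: 111.052 − 70.138 = 40.9 sabins.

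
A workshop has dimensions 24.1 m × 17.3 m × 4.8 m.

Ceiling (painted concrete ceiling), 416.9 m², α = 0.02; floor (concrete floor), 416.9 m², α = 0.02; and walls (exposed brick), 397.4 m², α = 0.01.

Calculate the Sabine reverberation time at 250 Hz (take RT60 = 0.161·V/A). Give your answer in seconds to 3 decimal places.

15.603 sec

Total absorption A = 416.9*0.02 + 416.9*0.02 + 397.4*0.01
  = 8.338 + 8.338 + 3.974 = 20.650 m² sabins.
V = 24.1·17.3·4.8 = 2001.264 m³.
Sabine: RT60 = 0.161 × 2001.264 / 20.650 = 15.603 s.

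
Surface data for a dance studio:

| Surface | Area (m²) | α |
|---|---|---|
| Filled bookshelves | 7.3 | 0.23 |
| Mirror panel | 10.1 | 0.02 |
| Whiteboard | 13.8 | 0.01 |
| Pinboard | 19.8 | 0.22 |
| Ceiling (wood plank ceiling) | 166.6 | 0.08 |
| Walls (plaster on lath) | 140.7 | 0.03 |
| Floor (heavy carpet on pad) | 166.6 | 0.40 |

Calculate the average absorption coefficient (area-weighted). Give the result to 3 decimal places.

S = Σ Sᵢ = 7.3 + 10.1 + 13.8 + 19.8 + 166.6 + 140.7 + 166.6 = 524.9 m².
A = 7.3×0.23 + 10.1×0.02 + 13.8×0.01 + 19.8×0.22 + 166.6×0.08 + 140.7×0.03 + 166.6×0.40 = 90.564 sabins.
ᾱ = A/S = 0.173.

0.173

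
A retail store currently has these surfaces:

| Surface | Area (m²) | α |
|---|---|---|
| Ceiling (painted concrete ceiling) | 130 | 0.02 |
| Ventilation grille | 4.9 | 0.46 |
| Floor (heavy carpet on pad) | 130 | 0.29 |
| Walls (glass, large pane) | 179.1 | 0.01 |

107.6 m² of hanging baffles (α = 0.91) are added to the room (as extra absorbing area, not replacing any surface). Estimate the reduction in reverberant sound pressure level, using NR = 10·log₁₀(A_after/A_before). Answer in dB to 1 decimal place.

5.1 dB

A_before = Σ Sᵢαᵢ = 130×0.02 + 4.9×0.46 + 130×0.29 + 179.1×0.01 = 44.345 sabins.
Treatment contributes 107.6·0.91 = 97.916 sabins.
New total A_after = 142.261 sabins.
Reduction = 10 log₁₀(A_after/A_before) = 10 log₁₀(3.2081) = 5.1 dB.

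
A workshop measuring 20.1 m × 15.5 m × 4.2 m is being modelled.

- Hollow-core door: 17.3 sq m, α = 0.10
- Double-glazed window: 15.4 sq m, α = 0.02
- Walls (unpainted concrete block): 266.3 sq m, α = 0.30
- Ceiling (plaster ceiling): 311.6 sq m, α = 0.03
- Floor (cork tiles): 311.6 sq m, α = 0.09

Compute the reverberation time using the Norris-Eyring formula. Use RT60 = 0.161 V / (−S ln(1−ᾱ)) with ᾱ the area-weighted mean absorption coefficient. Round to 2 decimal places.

S = Σ Sᵢ = 922.2 sq m.
Absorption A = 17.3×0.10 + 15.4×0.02 + 266.3×0.30 + 311.6×0.03 + 311.6×0.09 = 119.320 sabins.
Mean coefficient ᾱ = A/S = 0.1294.
Eyring denominator: −S ln(1−ᾱ) = 127.792.
V = 20.1 × 15.5 × 4.2 = 1308.51 m³.
RT60 = 0.161 × 1308.51 / 127.792 = 1.65 s.

1.65 sec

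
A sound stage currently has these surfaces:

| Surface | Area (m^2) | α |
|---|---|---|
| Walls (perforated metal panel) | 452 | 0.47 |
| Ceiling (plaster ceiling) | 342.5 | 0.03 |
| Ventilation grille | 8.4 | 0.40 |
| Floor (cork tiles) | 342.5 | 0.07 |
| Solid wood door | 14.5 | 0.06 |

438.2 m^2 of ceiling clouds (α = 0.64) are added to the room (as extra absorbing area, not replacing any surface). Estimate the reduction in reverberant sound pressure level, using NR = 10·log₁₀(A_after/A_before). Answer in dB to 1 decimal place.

3.3 dB

Summing Sᵢαᵢ: 212.440 + 10.275 + 3.360 + 23.975 + 0.870 → A_before = 250.920 sabins.
Treatment contributes 438.2·0.64 = 280.448 sabins.
A_after = 250.920 + 280.448 = 531.368 sabins.
NR = 10·log₁₀(531.368/250.920) = 3.3 dB.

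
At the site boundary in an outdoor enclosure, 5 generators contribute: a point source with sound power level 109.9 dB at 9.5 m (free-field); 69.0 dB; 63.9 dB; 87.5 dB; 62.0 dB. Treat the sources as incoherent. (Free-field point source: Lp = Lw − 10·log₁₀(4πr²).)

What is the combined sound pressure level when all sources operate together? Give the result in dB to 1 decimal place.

Source at 9.5 m: Lp = 109.9 − 10·log₁₀(4π·9.5²) = 109.9 − 10·log₁₀(1134.115) = 79.4 dB.
Σ 10^(Lᵢ/10) = 6.614e+08.
L_total = 10·log₁₀(6.614e+08) = 88.2 dB.

88.2 dB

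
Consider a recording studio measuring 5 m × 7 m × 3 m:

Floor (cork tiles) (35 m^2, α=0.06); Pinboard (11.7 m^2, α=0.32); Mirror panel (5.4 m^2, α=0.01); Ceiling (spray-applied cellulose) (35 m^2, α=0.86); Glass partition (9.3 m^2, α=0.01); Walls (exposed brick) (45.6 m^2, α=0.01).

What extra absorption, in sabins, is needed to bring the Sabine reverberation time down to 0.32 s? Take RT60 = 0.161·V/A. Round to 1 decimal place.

Total absorption A₁ = 35*0.06 + 11.7*0.32 + 5.4*0.01 + 35*0.86 + 9.3*0.01 + 45.6*0.01
  = 2.100 + 3.744 + 0.054 + 30.100 + 0.093 + 0.456 = 36.547 m^2 sabins.
V = 105 m³. Required absorption A₂ = 0.161 × 105 / 0.32 = 52.828 sabins.
ΔA = A₂ − A₁ = 52.828 − 36.547 = 16.3 sabins.

16.3 sabins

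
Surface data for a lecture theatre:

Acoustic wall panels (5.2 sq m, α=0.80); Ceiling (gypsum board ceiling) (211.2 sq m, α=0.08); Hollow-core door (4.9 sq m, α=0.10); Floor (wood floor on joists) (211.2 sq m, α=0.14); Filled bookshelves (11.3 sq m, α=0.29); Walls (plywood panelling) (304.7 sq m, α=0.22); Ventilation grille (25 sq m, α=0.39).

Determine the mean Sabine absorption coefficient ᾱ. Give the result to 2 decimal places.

S = Σ Sᵢ = 5.2 + 211.2 + 4.9 + 211.2 + 11.3 + 304.7 + 25 = 773.5 sq m.
Weighted sum Σ Sα = 131.175.
ᾱ = A/S = 0.17.

0.17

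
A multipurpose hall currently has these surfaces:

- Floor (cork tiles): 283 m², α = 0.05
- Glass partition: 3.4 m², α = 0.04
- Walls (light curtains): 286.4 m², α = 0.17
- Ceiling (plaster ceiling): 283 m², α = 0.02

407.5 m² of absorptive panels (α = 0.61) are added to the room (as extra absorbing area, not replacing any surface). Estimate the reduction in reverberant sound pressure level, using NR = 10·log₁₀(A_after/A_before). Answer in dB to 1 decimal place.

Total absorption A_before = 283*0.05 + 3.4*0.04 + 286.4*0.17 + 283*0.02
  = 14.150 + 0.136 + 48.688 + 5.660 = 68.634 m² sabins.
Added absorption = 407.5 × 0.61 = 248.575 sabins.
New total A_after = 317.209 sabins.
NR = 10·log₁₀(317.209/68.634) = 6.6 dB.

6.6 dB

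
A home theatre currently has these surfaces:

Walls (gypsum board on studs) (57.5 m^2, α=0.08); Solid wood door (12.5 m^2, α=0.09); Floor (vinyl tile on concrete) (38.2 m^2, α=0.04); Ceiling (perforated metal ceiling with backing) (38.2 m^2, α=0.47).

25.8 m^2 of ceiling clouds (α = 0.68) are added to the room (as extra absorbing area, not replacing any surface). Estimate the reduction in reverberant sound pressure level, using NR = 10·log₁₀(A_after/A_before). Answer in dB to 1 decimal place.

2.3 dB

A_before = Σ Sᵢαᵢ = 57.5×0.08 + 12.5×0.09 + 38.2×0.04 + 38.2×0.47 = 25.207 sabins.
Treatment contributes 25.8·0.68 = 17.544 sabins.
A_after = 25.207 + 17.544 = 42.751 sabins.
Reduction = 10 log₁₀(A_after/A_before) = 10 log₁₀(1.6960) = 2.3 dB.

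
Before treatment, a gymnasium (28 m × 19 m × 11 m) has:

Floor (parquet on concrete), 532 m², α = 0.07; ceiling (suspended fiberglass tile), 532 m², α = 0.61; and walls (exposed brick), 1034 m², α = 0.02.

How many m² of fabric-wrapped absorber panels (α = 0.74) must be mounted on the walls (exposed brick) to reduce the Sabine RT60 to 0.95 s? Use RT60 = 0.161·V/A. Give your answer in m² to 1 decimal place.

846.3

Total absorption A₁ = 532*0.07 + 532*0.61 + 1034*0.02
  = 37.240 + 324.520 + 20.680 = 382.440 m² sabins.
V = 5852 m³. Target absorption A₂ = 0.161 × 5852 / 0.95 = 991.760 sabins.
Absorption to add: 991.760 − 382.440 = 609.320 sabins.
Each m² of panel replacing the walls (exposed brick) adds (0.74 − 0.02) = 0.72 sabins.
Panel area = 609.320 / 0.72 = 846.3 m².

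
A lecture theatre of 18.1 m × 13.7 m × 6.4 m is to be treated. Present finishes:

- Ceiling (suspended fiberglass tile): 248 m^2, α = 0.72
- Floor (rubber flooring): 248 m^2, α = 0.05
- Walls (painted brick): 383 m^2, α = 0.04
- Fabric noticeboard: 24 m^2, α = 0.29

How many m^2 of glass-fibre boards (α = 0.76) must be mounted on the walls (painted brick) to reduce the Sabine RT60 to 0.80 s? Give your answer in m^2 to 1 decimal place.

Summing Sᵢαᵢ: 178.560 + 12.400 + 15.320 + 6.960 → A₁ = 213.240 sabins.
V = 1587.008 m³. Target absorption A₂ = 0.161 × 1587.008 / 0.80 = 319.385 sabins.
ΔA needed = 319.385 − 213.240 = 106.145 sabins.
Net gain per m^2: Δα = 0.76 − 0.04 = 0.72.
Panel area = 106.145 / 0.72 = 147.4 m^2.

147.4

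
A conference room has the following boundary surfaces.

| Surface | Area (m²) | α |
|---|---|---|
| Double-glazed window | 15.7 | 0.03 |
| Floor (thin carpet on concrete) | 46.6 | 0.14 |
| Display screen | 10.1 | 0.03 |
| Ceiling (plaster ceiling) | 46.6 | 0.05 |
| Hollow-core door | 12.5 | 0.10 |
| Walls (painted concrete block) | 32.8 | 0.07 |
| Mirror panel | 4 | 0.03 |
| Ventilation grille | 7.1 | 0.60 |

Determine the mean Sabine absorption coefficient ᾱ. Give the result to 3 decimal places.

Total surface area S = 175.4 m².
Σ(Sᵢαᵢ) = 15.7·0.03 + 46.6·0.14 + 10.1·0.03 + 46.6·0.05 + 12.5·0.10 + 32.8·0.07 + 4·0.03 + 7.1·0.60 = 17.554.
ᾱ = A/S = 0.100.

0.100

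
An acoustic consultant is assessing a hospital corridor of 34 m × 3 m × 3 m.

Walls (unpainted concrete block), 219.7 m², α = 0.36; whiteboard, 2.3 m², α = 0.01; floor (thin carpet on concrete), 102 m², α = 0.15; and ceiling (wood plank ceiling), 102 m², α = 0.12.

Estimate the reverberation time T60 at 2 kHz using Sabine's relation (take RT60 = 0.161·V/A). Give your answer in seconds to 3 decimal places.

0.462 seconds

Total absorption A = 219.7*0.36 + 2.3*0.01 + 102*0.15 + 102*0.12
  = 79.092 + 0.023 + 15.300 + 12.240 = 106.655 m² sabins.
Room volume: 306 m³.
Sabine: RT60 = 0.161 × 306 / 106.655 = 0.462 s.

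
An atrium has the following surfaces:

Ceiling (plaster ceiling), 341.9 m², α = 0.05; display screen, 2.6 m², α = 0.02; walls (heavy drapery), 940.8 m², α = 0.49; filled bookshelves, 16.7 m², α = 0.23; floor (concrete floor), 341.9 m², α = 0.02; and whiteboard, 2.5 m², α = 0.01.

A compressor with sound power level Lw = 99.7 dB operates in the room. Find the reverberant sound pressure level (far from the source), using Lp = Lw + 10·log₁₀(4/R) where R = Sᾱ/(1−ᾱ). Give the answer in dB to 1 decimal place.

Σ(Sᵢαᵢ) = 341.9×0.05 + 2.6×0.02 + 940.8×0.49 + 16.7×0.23 + 341.9×0.02 + 2.5×0.01 = 488.843; total area S = 1646.4 m².
ᾱ = 488.843/1646.4 = 0.2969; R = Sᾱ/(1−ᾱ) = 488.843/(1−0.2969) = 695.268 m².
Lp = Lw + 10 log₁₀(4/R) = 99.7 -22.40 = 77.3 dB.

77.3 dB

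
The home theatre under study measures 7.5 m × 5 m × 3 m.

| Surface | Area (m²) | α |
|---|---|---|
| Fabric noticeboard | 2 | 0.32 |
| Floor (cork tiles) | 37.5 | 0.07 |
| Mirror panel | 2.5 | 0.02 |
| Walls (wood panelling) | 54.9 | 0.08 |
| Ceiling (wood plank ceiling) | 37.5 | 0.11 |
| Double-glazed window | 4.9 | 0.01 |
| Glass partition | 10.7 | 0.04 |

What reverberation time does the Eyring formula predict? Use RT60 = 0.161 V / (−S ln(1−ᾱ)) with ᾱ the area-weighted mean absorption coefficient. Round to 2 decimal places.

Total surface area S = 2 + 37.5 + 2.5 + 54.9 + 37.5 + 4.9 + 10.7 = 150.0 m².
Σ(Sᵢαᵢ) = 2×0.32 + 37.5×0.07 + 2.5×0.02 + 54.9×0.08 + 37.5×0.11 + 4.9×0.01 + 10.7×0.04 = 12.309.
ᾱ = 12.309 / 150.0 = 0.0821.
Eyring denominator: −S ln(1−ᾱ) = 12.850.
V = 7.5 × 5 × 3 = 112.5 m³.
T = 0.161·V/[−S·ln(1−ᾱ)] = 0.161·112.5/12.850 = 1.41 s.

1.41 s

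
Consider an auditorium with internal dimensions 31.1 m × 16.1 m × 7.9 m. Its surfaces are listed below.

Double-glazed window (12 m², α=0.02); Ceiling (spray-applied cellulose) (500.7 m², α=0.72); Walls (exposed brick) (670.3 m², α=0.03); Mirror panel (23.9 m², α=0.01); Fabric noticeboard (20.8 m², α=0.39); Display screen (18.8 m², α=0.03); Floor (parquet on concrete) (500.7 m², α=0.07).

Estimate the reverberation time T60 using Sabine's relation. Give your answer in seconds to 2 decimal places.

A = Σ Sᵢαᵢ = 12*0.02 + 500.7*0.72 + 670.3*0.03 + 23.9*0.01 + 20.8*0.39 + 18.8*0.03 + 500.7*0.07 = 424.817 sabins.
V = 31.1·16.1·7.9 = 3955.609 m³.
Sabine: RT60 = 0.161 × 3955.609 / 424.817 = 1.50 s.

1.50 s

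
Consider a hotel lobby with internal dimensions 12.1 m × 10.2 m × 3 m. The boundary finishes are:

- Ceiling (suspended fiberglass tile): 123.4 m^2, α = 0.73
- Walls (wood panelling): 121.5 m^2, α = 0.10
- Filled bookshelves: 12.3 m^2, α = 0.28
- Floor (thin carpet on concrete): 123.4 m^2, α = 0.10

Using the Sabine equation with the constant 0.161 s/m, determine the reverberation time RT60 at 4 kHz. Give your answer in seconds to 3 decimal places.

Equivalent absorption area: A = 123.4×0.73 + 121.5×0.10 + 12.3×0.28 + 123.4×0.10 = 118.016 m^2.
V = 12.1·10.2·3 = 370.26 m³.
T = 0.161 V/A = 0.161·370.26/118.016 = 0.505 s.

0.505 s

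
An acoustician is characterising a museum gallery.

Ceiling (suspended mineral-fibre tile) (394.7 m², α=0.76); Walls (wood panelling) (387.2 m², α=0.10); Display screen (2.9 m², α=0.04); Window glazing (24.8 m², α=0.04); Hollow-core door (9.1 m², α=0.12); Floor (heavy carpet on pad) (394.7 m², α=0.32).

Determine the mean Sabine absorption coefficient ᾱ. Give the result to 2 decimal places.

S = Σ Sᵢ = 394.7 + 387.2 + 2.9 + 24.8 + 9.1 + 394.7 = 1213.4 m².
A = 394.7×0.76 + 387.2×0.10 + 2.9×0.04 + 24.8×0.04 + 9.1×0.12 + 394.7×0.32 = 467.196 sabins.
ᾱ = A/S = 0.39.

0.39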